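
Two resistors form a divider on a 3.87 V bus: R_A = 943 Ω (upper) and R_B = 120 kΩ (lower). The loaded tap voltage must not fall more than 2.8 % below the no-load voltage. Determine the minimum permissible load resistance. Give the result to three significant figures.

R_L(min) ≈ 32.5 kΩ

Output resistance R_th = R_A‖R_B = (943 × 120000)/120900 = 935.6 Ω.
The fractional drop is R_th/(R_th + R_L); requiring this ≤ 0.0280 gives R_L ≥ R_th(1/0.0280 − 1) = 935.6 × 34.71 = 32.5 kΩ.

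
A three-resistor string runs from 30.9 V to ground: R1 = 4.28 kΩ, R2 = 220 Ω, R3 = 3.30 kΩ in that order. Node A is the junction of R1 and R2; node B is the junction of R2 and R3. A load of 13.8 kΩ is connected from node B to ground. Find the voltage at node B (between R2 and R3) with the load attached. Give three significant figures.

V ≈ 11.5 V

At node B, R3 is in parallel with the load: R3‖R_L = 2663 Ω.
Below node A the resistance is R2 + (R3‖R_L) = 2883 Ω, so V_A = 30.9 × 2883/7163 = 12.44 V.
Then V_B = V_A × (R3‖R_L)/(R2 + R3‖R_L) = 12.44 × 2663/2883 = 11.5 V.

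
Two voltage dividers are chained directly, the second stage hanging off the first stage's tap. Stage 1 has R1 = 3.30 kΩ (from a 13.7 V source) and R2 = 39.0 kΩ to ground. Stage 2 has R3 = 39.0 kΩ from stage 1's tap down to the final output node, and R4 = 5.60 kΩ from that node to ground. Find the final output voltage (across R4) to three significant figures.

V_out ≈ 1.48 V

Stage 2 presents R3+R4 = 44.60 kΩ as a load on stage 1's tap.
Stage 1's lower leg becomes R2‖(R3+R4) = 20.81 kΩ, so V_mid = 13.7 × 20.81/24.11 = 11.82 V.
Stage 2 is itself unloaded: V_out = V_mid × R4/(R3+R4) = 11.82 × 5.60/44.60 = 1.48 V.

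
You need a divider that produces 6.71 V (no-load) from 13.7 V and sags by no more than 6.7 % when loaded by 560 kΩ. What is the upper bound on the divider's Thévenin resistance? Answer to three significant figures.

Loading drop = R_th/(R_th + R_L) ≤ 0.0670, so R_th ≤ R_L · ε/(1−ε) = 560 kΩ × 0.0670/0.9330 = 40.2 kΩ.
(Any R1, R2 with R2/(R1+R2) = 0.490 and R1‖R2 ≤ 40.2 kΩ will meet the spec.)

R_th ≤ 40.2 kΩ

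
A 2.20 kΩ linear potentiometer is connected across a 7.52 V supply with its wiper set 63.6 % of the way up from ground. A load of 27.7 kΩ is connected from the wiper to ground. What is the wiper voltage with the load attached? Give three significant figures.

V ≈ 4.70 V

The wiper splits the pot into (1−α)R = 800.8 Ω above and αR = 1399 Ω below.
Lower section ‖ load = 1332 Ω.
V_wiper = 7.52 × 1332/(800.8 + 1332) = 4.70 V.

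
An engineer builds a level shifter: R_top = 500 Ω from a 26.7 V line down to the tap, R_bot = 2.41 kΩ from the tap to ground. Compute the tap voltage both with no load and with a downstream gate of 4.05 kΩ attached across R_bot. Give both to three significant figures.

Unloaded: 22.1 V; loaded: 20.1 V

Open-circuit: V = 26.7 × 2410/(500 + 2410) = 22.1 V.
With the load, R_bot becomes R_bot‖R_L = 1511 Ω, so V = 26.7 × 1511/2011 = 20.1 V.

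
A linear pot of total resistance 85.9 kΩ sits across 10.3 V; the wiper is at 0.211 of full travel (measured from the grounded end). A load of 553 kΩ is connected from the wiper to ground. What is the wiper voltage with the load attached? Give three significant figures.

V ≈ 2.12 V

The wiper splits the pot into (1−α)R = 67.78 kΩ above and αR = 18.12 kΩ below.
Lower section ‖ load = 17.55 kΩ.
V_wiper = 10.3 × 17.55/(67.78 + 17.55) = 2.12 V.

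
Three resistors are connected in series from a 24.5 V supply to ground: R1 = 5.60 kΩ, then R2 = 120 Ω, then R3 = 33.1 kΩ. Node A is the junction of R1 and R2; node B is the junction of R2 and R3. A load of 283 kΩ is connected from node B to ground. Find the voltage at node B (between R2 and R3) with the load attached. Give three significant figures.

At node B, R3 is in parallel with the load: R3‖R_L = 29630 Ω.
Below node A the resistance is R2 + (R3‖R_L) = 29750 Ω, so V_A = 24.5 × 29750/35350 = 20.62 V.
Then V_B = V_A × (R3‖R_L)/(R2 + R3‖R_L) = 20.62 × 29630/29750 = 20.5 V.

V ≈ 20.5 V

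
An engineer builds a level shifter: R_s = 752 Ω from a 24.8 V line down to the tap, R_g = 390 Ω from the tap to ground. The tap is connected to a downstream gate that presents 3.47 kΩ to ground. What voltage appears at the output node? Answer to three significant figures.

V_out ≈ 7.89 V

The load sits in parallel with R_g: R_g‖R_L = (390 × 3470) / (390 + 3470) = 350.6 Ω.
V_out = 24.8 × 350.6 / (752 + 350.6) = 24.8 × 350.6/1103 = 7.89 V.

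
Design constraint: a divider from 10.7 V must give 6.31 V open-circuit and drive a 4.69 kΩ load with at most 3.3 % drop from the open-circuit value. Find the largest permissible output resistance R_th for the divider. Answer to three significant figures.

R_th ≤ 160 Ω

Loading drop = R_th/(R_th + R_L) ≤ 0.0330, so R_th ≤ R_L · ε/(1−ε) = 4.69 kΩ × 0.0330/0.9670 = 160 Ω.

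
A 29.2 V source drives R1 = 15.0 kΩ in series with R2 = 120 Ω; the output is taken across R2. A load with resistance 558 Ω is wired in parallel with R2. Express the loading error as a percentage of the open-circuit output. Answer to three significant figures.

17.6 %

Unloaded V = 29.2 × 120/15120 = 0.2317 V.
Loaded: R2‖R_L = 98.76 Ω, giving V = 29.2 × 98.76/15100 = 0.1910 V.
Drop = (0.2317 − 0.1910) / 0.2317 = 17.6 %.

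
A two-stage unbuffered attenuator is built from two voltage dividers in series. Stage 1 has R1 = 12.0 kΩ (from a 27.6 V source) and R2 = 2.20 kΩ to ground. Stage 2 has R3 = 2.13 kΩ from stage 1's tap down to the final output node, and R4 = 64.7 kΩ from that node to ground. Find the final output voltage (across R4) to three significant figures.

V_out ≈ 4.03 V

Stage 2 presents R3+R4 = 66.83 kΩ as a load on stage 1's tap.
Stage 1's lower leg becomes R2‖(R3+R4) = 2.130 kΩ, so V_mid = 27.6 × 2.130/14.13 = 4.160 V.
Stage 2 is itself unloaded: V_out = V_mid × R4/(R3+R4) = 4.160 × 64.7/66.83 = 4.03 V.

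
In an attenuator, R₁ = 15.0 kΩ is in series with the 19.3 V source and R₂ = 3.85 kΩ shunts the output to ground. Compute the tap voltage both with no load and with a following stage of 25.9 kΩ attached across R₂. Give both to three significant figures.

Open-circuit: V = 19.3 × 3.85/(15.0 + 3.85) = 3.94 V.
With the load, R₂ becomes R₂‖R_L = 3.352 kΩ, so V = 19.3 × 3.352/18.35 = 3.52 V.

Unloaded: 3.94 V; loaded: 3.52 V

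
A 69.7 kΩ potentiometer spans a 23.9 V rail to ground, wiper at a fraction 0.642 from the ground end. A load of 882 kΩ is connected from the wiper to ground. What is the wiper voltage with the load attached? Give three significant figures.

V ≈ 15.1 V

The wiper splits the pot into (1−α)R = 24.95 kΩ above and αR = 44.75 kΩ below.
Lower section ‖ load = 42.59 kΩ.
V_wiper = 23.9 × 42.59/(24.95 + 42.59) = 15.1 V.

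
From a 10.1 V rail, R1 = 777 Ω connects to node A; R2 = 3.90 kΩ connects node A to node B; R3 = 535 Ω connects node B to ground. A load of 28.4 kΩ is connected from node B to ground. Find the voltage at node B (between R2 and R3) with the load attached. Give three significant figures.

At node B, R3 is in parallel with the load: R3‖R_L = 525.1 Ω.
Below node A the resistance is R2 + (R3‖R_L) = 4425 Ω, so V_A = 10.1 × 4425/5202 = 8.591 V.
Then V_B = V_A × (R3‖R_L)/(R2 + R3‖R_L) = 8.591 × 525.1/4425 = 1.02 V.

V ≈ 1.02 V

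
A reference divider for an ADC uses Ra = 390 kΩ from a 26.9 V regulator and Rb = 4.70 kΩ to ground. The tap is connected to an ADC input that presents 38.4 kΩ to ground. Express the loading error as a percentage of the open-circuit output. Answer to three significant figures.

Unloaded V = 26.9 × 4.70/394.7 = 0.32032 V.
Loaded: Rb‖R_L = 4.187 kΩ, giving V = 26.9 × 4.187/394.2 = 0.28576 V.
Drop = (0.32032 − 0.28576) / 0.32032 = 10.8 %.

10.8 %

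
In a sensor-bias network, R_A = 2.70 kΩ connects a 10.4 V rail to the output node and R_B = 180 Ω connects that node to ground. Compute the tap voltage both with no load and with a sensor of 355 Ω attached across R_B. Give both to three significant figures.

Unloaded: 0.650 V; loaded: 0.441 V

Open-circuit: V = 10.4 × 180/(2700 + 180) = 0.650 V.
With the load, R_B becomes R_B‖R_L = 119.4 Ω, so V = 10.4 × 119.4/2819 = 0.441 V.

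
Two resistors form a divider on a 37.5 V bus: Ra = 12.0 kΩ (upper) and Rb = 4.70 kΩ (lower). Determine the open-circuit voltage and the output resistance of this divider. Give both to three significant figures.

V_th is the open-circuit tap voltage: 37.5 × 4.70/(12.0 + 4.70) = 10.6 V.
With the supply zeroed, Ra and Rb appear in parallel from the tap: R_th = Ra‖Rb = (12.0 × 4.70)/16.70 = 3.38 kΩ.

V_th = 10.6 V, R_th = 3.38 kΩ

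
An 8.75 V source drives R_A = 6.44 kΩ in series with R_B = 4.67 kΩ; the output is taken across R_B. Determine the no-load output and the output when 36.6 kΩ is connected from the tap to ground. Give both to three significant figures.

Unloaded: 3.68 V; loaded: 3.42 V

Open-circuit: V = 8.75 × 4.67/(6.44 + 4.67) = 3.68 V.
With the load, R_B becomes R_B‖R_L = 4.142 kΩ, so V = 8.75 × 4.142/10.58 = 3.42 V.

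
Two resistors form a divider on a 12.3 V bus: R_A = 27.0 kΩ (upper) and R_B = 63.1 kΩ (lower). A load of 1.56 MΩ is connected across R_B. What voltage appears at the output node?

V_out ≈ 8.51 V

The load sits in parallel with R_B: R_B‖R_L = (63.1 × 1560) / (63.1 + 1560) = 60.65 kΩ.
V_out = 12.3 × 60.65 / (27.0 + 60.65) = 12.3 × 60.65/87.65 = 8.51 V.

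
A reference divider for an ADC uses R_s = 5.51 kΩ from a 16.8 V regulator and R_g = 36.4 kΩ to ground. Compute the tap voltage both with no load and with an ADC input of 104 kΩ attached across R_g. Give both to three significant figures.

Unloaded: 14.6 V; loaded: 13.9 V

Open-circuit: V = 16.8 × 36.4/(5.51 + 36.4) = 14.6 V.
With the load, R_g becomes R_g‖R_L = 26.96 kΩ, so V = 16.8 × 26.96/32.47 = 13.9 V.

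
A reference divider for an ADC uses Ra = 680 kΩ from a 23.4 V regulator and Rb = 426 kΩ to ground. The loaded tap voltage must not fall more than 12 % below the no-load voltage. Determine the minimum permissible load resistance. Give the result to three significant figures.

Output resistance R_th = Ra‖Rb = (680 × 426)/1106 = 261.9 kΩ.
The fractional drop is R_th/(R_th + R_L); requiring this ≤ 0.120 gives R_L ≥ R_th(1/0.120 − 1) = 261.9 × 7.333 = 1.92 MΩ.

R_L(min) ≈ 1.92 MΩ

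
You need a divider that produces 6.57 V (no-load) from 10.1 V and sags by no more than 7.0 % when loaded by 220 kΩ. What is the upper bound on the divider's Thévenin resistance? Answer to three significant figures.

Loading drop = R_th/(R_th + R_L) ≤ 0.0700, so R_th ≤ R_L · ε/(1−ε) = 220 kΩ × 0.0700/0.9300 = 16.6 kΩ.

R_th ≤ 16.6 kΩ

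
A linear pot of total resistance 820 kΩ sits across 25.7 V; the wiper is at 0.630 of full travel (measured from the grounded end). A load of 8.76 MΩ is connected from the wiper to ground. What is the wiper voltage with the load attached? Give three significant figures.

The wiper splits the pot into (1−α)R = 303.4 kΩ above and αR = 516.6 kΩ below.
Lower section ‖ load = 487.8 kΩ.
V_wiper = 25.7 × 487.8/(303.4 + 487.8) = 15.8 V.

V ≈ 15.8 V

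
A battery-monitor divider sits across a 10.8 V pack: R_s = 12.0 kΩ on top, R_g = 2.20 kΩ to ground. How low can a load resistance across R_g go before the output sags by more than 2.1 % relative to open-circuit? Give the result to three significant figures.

Output resistance R_th = R_s‖R_g = (12.0 × 2.20)/14.20 = 1.859 kΩ.
The fractional drop is R_th/(R_th + R_L); requiring this ≤ 0.0210 gives R_L ≥ R_th(1/0.0210 − 1) = 1.859 × 46.62 = 86.7 kΩ.

R_L(min) ≈ 86.7 kΩ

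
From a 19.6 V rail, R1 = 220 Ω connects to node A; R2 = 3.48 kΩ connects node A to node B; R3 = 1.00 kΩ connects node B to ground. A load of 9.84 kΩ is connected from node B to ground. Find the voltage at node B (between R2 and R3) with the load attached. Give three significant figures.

V ≈ 3.86 V

At node B, R3 is in parallel with the load: R3‖R_L = 907.7 Ω.
Below node A the resistance is R2 + (R3‖R_L) = 4388 Ω, so V_A = 19.6 × 4388/4608 = 18.66 V.
Then V_B = V_A × (R3‖R_L)/(R2 + R3‖R_L) = 18.66 × 907.7/4388 = 3.86 V.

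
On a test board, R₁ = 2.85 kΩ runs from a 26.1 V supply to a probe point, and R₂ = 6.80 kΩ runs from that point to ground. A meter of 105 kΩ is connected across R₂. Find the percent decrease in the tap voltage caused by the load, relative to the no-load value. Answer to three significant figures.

1.88 %

The divider's output (Thévenin) resistance is R₁‖R₂ = 2.008 kΩ.
Fractional drop under load = R_th/(R_th + R_L) = 2.008 / (2.008 + 105) = 0.01877.
So the output falls by 1.88 %.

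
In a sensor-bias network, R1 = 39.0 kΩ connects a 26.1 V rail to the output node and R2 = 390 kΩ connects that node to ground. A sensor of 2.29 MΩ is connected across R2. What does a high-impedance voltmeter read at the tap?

V_out ≈ 23.4 V

The load sits in parallel with R2: R2‖R_L = (390 × 2290) / (390 + 2290) = 333.2 kΩ.
V_out = 26.1 × 333.2 / (39.0 + 333.2) = 26.1 × 333.2/372.2 = 23.4 V.
(Unloaded it would have been 23.7 V.)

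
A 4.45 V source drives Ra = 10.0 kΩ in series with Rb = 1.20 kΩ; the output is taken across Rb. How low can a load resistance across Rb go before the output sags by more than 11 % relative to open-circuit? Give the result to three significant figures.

R_L(min) ≈ 8.67 kΩ

Output resistance R_th = Ra‖Rb = (10.0 × 1.20)/11.20 = 1.071 kΩ.
The fractional drop is R_th/(R_th + R_L); requiring this ≤ 0.110 gives R_L ≥ R_th(1/0.110 − 1) = 1.071 × 8.091 = 8.67 kΩ.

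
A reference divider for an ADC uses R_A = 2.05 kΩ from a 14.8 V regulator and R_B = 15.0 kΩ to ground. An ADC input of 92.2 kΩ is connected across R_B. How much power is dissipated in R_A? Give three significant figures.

Total resistance from the source is R_A + (R_B‖R_L) = 14.95 kΩ, so I = 14.8/14.95 kΩ = 0.9899 mA.
P = I²·R_A = (0.9899 mA)² × 2.05 kΩ = 2.01 mW.

P ≈ 2.01 mW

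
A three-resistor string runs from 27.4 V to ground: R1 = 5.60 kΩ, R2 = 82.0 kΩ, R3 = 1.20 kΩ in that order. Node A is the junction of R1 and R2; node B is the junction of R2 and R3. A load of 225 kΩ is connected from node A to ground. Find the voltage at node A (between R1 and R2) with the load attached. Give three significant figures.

V ≈ 25.1 V

Below node A the series string R2+R3 = 83.20 kΩ sits in parallel with the 225 kΩ load: 60.74 kΩ.
V_A = 27.4 × 60.74/(5.60 + 60.74) = 25.1 V.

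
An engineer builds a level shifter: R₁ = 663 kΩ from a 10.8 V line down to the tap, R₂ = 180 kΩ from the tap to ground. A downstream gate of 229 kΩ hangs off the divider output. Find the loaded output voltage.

V_out ≈ 1.43 V

The load sits in parallel with R₂: R₂‖R_L = (180 × 229) / (180 + 229) = 100.8 kΩ.
V_out = 10.8 × 100.8 / (663 + 100.8) = 10.8 × 100.8/763.8 = 1.43 V.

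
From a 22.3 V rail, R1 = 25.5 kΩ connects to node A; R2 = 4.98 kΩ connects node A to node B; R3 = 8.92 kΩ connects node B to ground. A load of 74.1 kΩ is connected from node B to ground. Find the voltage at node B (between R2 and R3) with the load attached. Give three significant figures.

At node B, R3 is in parallel with the load: R3‖R_L = 7.962 kΩ.
Below node A the resistance is R2 + (R3‖R_L) = 12.94 kΩ, so V_A = 22.3 × 12.94/38.44 = 7.507 V.
Then V_B = V_A × (R3‖R_L)/(R2 + R3‖R_L) = 7.507 × 7.962/12.94 = 4.62 V.

V ≈ 4.62 V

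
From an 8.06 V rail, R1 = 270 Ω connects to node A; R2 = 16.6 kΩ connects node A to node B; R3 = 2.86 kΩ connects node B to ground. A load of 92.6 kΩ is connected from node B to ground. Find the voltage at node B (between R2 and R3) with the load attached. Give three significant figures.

V ≈ 1.14 V

At node B, R3 is in parallel with the load: R3‖R_L = 2774 Ω.
Below node A the resistance is R2 + (R3‖R_L) = 19370 Ω, so V_A = 8.06 × 19370/19640 = 7.949 V.
Then V_B = V_A × (R3‖R_L)/(R2 + R3‖R_L) = 7.949 × 2774/19370 = 1.14 V.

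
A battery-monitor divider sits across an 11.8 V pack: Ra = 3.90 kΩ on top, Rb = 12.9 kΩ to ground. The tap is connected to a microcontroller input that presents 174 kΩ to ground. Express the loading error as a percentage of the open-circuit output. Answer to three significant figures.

1.69 %

The divider's output (Thévenin) resistance is Ra‖Rb = 2.995 kΩ.
Fractional drop under load = R_th/(R_th + R_L) = 2.995 / (2.995 + 174) = 0.01692.
So the output falls by 1.69 %.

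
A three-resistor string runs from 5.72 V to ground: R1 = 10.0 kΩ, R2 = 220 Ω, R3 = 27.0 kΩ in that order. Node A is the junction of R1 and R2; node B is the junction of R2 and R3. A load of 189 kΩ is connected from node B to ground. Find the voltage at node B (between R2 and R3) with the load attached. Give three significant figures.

At node B, R3 is in parallel with the load: R3‖R_L = 23620 Ω.
Below node A the resistance is R2 + (R3‖R_L) = 23840 Ω, so V_A = 5.72 × 23840/33840 = 4.030 V.
Then V_B = V_A × (R3‖R_L)/(R2 + R3‖R_L) = 4.030 × 23620/23840 = 3.99 V.

V ≈ 3.99 V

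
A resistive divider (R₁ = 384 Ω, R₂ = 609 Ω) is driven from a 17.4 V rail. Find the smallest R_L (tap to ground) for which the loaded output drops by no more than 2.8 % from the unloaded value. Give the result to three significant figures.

R_L(min) ≈ 8.18 kΩ

Output resistance R_th = R₁‖R₂ = (384 × 609)/993.0 = 235.5 Ω.
The fractional drop is R_th/(R_th + R_L); requiring this ≤ 0.0280 gives R_L ≥ R_th(1/0.0280 − 1) = 235.5 × 34.71 = 8.18 kΩ.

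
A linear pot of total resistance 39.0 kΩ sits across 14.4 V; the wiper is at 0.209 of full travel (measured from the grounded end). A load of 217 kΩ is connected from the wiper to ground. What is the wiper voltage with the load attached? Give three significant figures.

V ≈ 2.92 V

The wiper splits the pot into (1−α)R = 30.85 kΩ above and αR = 8.151 kΩ below.
Lower section ‖ load = 7.856 kΩ.
V_wiper = 14.4 × 7.856/(30.85 + 7.856) = 2.92 V.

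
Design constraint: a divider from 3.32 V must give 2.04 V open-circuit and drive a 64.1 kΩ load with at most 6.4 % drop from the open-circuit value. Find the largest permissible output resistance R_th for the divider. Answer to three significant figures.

Loading drop = R_th/(R_th + R_L) ≤ 0.0640, so R_th ≤ R_L · ε/(1−ε) = 64.1 kΩ × 0.0640/0.9360 = 4.38 kΩ.
(Any R1, R2 with R2/(R1+R2) = 0.614 and R1‖R2 ≤ 4.38 kΩ will meet the spec.)

R_th ≤ 4.38 kΩ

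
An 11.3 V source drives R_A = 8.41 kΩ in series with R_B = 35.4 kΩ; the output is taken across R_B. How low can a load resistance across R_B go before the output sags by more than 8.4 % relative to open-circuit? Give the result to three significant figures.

R_L(min) ≈ 74.1 kΩ

Output resistance R_th = R_A‖R_B = (8.41 × 35.4)/43.81 = 6.796 kΩ.
The fractional drop is R_th/(R_th + R_L); requiring this ≤ 0.0840 gives R_L ≥ R_th(1/0.0840 − 1) = 6.796 × 10.90 = 74.1 kΩ.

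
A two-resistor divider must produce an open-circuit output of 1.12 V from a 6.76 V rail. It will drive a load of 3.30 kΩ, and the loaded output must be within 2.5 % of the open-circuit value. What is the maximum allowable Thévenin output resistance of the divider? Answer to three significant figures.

R_th ≤ 84.6 Ω

Loading drop = R_th/(R_th + R_L) ≤ 0.0250, so R_th ≤ R_L · ε/(1−ε) = 3.30 kΩ × 0.0250/0.9750 = 84.6 Ω.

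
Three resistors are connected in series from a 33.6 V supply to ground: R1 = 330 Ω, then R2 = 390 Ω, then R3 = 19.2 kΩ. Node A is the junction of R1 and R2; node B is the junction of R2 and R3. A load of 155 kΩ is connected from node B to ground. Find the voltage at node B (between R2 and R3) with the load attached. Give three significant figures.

At node B, R3 is in parallel with the load: R3‖R_L = 17080 Ω.
Below node A the resistance is R2 + (R3‖R_L) = 17470 Ω, so V_A = 33.6 × 17470/17800 = 32.98 V.
Then V_B = V_A × (R3‖R_L)/(R2 + R3‖R_L) = 32.98 × 17080/17470 = 32.2 V.

V ≈ 32.2 V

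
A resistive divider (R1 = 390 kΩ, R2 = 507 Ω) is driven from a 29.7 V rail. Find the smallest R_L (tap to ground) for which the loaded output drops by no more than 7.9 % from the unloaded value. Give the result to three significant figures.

R_L(min) ≈ 5.90 kΩ

Output resistance R_th = R1‖R2 = (390000 × 507)/390500 = 506.3 Ω.
The fractional drop is R_th/(R_th + R_L); requiring this ≤ 0.0790 gives R_L ≥ R_th(1/0.0790 − 1) = 506.3 × 11.66 = 5.90 kΩ.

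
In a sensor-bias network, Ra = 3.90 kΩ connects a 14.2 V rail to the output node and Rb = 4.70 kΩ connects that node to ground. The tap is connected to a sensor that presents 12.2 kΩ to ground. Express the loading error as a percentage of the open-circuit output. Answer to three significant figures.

Unloaded V = 14.2 × 4.70/8.600 = 7.7605 V.
Loaded: Rb‖R_L = 3.393 kΩ, giving V = 14.2 × 3.393/7.293 = 6.6063 V.
Drop = (7.7605 − 6.6063) / 7.7605 = 14.9 %.

14.9 %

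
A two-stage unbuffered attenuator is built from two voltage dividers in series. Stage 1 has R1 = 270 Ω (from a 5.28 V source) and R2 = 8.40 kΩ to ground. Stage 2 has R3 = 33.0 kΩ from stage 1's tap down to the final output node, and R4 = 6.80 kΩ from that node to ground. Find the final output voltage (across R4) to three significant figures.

V_out ≈ 0.868 V

Stage 2 presents R3+R4 = 39800 Ω as a load on stage 1's tap.
Stage 1's lower leg becomes R2‖(R3+R4) = 6936 Ω, so V_mid = 5.28 × 6936/7206 = 5.082 V.
Stage 2 is itself unloaded: V_out = V_mid × R4/(R3+R4) = 5.082 × 6800/39800 = 0.868 V.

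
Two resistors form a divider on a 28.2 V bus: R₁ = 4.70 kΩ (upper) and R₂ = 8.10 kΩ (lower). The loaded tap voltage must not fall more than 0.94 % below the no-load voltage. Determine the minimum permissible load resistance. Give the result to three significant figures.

R_L(min) ≈ 313 kΩ

Output resistance R_th = R₁‖R₂ = (4.70 × 8.10)/12.80 = 2.974 kΩ.
The fractional drop is R_th/(R_th + R_L); requiring this ≤ 0.00940 gives R_L ≥ R_th(1/0.00940 − 1) = 2.974 × 105.4 = 313 kΩ.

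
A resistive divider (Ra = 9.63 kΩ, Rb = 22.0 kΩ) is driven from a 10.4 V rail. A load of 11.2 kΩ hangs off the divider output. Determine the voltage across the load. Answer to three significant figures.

V_out ≈ 4.53 V

The load sits in parallel with Rb: Rb‖R_L = (22.0 × 11.2) / (22.0 + 11.2) = 7.422 kΩ.
V_out = 10.4 × 7.422 / (9.63 + 7.422) = 10.4 × 7.422/17.05 = 4.53 V.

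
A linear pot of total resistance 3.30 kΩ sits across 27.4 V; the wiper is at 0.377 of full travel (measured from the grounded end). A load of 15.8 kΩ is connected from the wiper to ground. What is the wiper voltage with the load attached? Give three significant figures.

V ≈ 9.85 V

The wiper splits the pot into (1−α)R = 2.056 kΩ above and αR = 1.244 kΩ below.
Lower section ‖ load = 1.153 kΩ.
V_wiper = 27.4 × 1.153/(2.056 + 1.153) = 9.85 V.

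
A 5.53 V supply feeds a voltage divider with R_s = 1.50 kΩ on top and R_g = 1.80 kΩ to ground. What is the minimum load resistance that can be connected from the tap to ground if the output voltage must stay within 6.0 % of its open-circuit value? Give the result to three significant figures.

Output resistance R_th = R_s‖R_g = (1500 × 1800)/3300 = 818.2 Ω.
The fractional drop is R_th/(R_th + R_L); requiring this ≤ 0.0600 gives R_L ≥ R_th(1/0.0600 − 1) = 818.2 × 15.67 = 12.8 kΩ.

R_L(min) ≈ 12.8 kΩ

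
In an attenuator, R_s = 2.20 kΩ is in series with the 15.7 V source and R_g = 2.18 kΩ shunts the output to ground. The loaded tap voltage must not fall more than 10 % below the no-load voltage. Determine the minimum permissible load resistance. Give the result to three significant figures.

R_L(min) ≈ 9.85 kΩ

Output resistance R_th = R_s‖R_g = (2.20 × 2.18)/4.380 = 1.095 kΩ.
The fractional drop is R_th/(R_th + R_L); requiring this ≤ 0.100 gives R_L ≥ R_th(1/0.100 − 1) = 1.095 × 9.000 = 9.85 kΩ.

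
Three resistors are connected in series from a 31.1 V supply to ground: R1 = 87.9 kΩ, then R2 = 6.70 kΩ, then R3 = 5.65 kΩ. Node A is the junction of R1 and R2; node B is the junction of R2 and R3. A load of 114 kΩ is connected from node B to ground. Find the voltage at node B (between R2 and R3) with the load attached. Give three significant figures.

V ≈ 1.67 V

At node B, R3 is in parallel with the load: R3‖R_L = 5.383 kΩ.
Below node A the resistance is R2 + (R3‖R_L) = 12.08 kΩ, so V_A = 31.1 × 12.08/99.98 = 3.759 V.
Then V_B = V_A × (R3‖R_L)/(R2 + R3‖R_L) = 3.759 × 5.383/12.08 = 1.67 V.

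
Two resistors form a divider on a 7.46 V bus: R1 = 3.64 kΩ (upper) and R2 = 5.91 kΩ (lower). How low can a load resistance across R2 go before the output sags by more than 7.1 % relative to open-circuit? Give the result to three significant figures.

R_L(min) ≈ 29.5 kΩ

Output resistance R_th = R1‖R2 = (3.64 × 5.91)/9.550 = 2.253 kΩ.
The fractional drop is R_th/(R_th + R_L); requiring this ≤ 0.0710 gives R_L ≥ R_th(1/0.0710 − 1) = 2.253 × 13.08 = 29.5 kΩ.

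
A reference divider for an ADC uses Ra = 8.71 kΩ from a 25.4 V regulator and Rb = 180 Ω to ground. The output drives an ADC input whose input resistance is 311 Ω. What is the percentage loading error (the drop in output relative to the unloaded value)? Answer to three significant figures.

The divider's output (Thévenin) resistance is Ra‖Rb = 176.4 Ω.
Fractional drop under load = R_th/(R_th + R_L) = 176.4 / (176.4 + 311) = 0.3619.
So the output falls by 36.2 %.

36.2 %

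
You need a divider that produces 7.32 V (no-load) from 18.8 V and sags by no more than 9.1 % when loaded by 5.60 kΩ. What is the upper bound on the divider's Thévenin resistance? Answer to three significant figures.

Loading drop = R_th/(R_th + R_L) ≤ 0.0910, so R_th ≤ R_L · ε/(1−ε) = 5.60 kΩ × 0.0910/0.9090 = 561 Ω.
(Any R1, R2 with R2/(R1+R2) = 0.389 and R1‖R2 ≤ 561 Ω will meet the spec.)

R_th ≤ 561 Ω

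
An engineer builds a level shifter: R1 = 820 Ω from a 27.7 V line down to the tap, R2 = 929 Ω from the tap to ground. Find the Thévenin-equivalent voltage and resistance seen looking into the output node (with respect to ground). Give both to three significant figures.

V_th = 14.7 V, R_th = 436 Ω

V_th is the open-circuit tap voltage: 27.7 × 929/(820 + 929) = 14.7 V.
With the supply zeroed, R1 and R2 appear in parallel from the tap: R_th = R1‖R2 = (820 × 929)/1749 = 436 Ω.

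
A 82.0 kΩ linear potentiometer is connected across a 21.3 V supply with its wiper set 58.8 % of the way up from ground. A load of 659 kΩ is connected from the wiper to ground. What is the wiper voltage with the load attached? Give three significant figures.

V ≈ 12.2 V

The wiper splits the pot into (1−α)R = 33.78 kΩ above and αR = 48.22 kΩ below.
Lower section ‖ load = 44.93 kΩ.
V_wiper = 21.3 × 44.93/(33.78 + 44.93) = 12.2 V.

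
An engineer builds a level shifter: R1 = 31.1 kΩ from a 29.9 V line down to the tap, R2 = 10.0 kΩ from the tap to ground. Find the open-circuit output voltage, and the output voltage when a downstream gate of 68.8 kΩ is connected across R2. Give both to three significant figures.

Open-circuit: V = 29.9 × 10.0/(31.1 + 10.0) = 7.27 V.
With the load, R2 becomes R2‖R_L = 8.731 kΩ, so V = 29.9 × 8.731/39.83 = 6.55 V.

Unloaded: 7.27 V; loaded: 6.55 V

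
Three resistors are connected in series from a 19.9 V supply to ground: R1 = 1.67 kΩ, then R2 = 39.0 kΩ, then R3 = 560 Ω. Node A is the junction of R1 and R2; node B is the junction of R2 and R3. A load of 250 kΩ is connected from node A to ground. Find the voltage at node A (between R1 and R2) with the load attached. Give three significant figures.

V ≈ 19.0 V

Below node A the series string R2+R3 = 39560 Ω sits in parallel with the 250000 Ω load: 34160 Ω.
V_A = 19.9 × 34160/(1670 + 34160) = 19.0 V.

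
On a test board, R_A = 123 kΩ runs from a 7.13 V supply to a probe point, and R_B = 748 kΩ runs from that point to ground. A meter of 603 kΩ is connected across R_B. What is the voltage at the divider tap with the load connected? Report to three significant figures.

V_out ≈ 5.21 V

The load sits in parallel with R_B: R_B‖R_L = (748 × 603) / (748 + 603) = 333.9 kΩ.
V_out = 7.13 × 333.9 / (123 + 333.9) = 7.13 × 333.9/456.9 = 5.21 V.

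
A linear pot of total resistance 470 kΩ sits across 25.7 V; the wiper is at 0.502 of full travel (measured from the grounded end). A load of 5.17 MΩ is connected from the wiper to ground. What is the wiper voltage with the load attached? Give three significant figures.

The wiper splits the pot into (1−α)R = 234.1 kΩ above and αR = 235.9 kΩ below.
Lower section ‖ load = 225.6 kΩ.
V_wiper = 25.7 × 225.6/(234.1 + 225.6) = 12.6 V.

V ≈ 12.6 V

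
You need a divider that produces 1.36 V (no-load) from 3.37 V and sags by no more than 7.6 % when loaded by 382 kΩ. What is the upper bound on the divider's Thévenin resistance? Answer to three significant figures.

Loading drop = R_th/(R_th + R_L) ≤ 0.0760, so R_th ≤ R_L · ε/(1−ε) = 382 kΩ × 0.0760/0.9240 = 31.4 kΩ.
(Any R1, R2 with R2/(R1+R2) = 0.404 and R1‖R2 ≤ 31.4 kΩ will meet the spec.)

R_th ≤ 31.4 kΩ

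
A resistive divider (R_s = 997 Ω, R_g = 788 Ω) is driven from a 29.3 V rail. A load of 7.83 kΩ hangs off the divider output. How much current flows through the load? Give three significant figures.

I_L ≈ 1.56 mA

R_g‖R_L = 715.9 Ω; V_out = 29.3 × 715.9/1713 = 12.25 V.
I_L = V_out / R_L = 12.25 / 7.83 kΩ = 1.56 mA.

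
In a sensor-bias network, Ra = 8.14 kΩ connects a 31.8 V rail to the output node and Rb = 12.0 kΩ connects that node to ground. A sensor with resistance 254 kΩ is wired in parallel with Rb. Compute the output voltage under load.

V_out ≈ 18.6 V

The load sits in parallel with Rb: Rb‖R_L = (12.0 × 254) / (12.0 + 254) = 11.46 kΩ.
V_out = 31.8 × 11.46 / (8.14 + 11.46) = 31.8 × 11.46/19.60 = 18.6 V.
(Unloaded it would have been 18.9 V.)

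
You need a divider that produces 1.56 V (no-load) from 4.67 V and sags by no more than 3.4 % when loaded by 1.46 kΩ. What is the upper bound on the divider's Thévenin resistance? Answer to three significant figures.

Loading drop = R_th/(R_th + R_L) ≤ 0.0340, so R_th ≤ R_L · ε/(1−ε) = 1.46 kΩ × 0.0340/0.9660 = 51.4 Ω.
(Any R1, R2 with R2/(R1+R2) = 0.334 and R1‖R2 ≤ 51.4 Ω will meet the spec.)

R_th ≤ 51.4 Ω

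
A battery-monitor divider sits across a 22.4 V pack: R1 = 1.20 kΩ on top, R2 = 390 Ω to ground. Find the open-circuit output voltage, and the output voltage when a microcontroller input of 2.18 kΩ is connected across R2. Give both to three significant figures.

Open-circuit: V = 22.4 × 390/(1200 + 390) = 5.49 V.
With the load, R2 becomes R2‖R_L = 330.8 Ω, so V = 22.4 × 330.8/1531 = 4.84 V.

Unloaded: 5.49 V; loaded: 4.84 V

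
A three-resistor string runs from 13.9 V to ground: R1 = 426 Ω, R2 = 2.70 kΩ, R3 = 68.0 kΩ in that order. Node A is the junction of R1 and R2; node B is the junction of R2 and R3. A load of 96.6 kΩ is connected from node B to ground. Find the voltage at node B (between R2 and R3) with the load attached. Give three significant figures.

V ≈ 12.9 V

At node B, R3 is in parallel with the load: R3‖R_L = 39910 Ω.
Below node A the resistance is R2 + (R3‖R_L) = 42610 Ω, so V_A = 13.9 × 42610/43030 = 13.76 V.
Then V_B = V_A × (R3‖R_L)/(R2 + R3‖R_L) = 13.76 × 39910/42610 = 12.9 V.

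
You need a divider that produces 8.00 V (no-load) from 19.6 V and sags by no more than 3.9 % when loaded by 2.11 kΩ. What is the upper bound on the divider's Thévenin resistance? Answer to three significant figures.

R_th ≤ 85.6 Ω

Loading drop = R_th/(R_th + R_L) ≤ 0.0390, so R_th ≤ R_L · ε/(1−ε) = 2.11 kΩ × 0.0390/0.9610 = 85.6 Ω.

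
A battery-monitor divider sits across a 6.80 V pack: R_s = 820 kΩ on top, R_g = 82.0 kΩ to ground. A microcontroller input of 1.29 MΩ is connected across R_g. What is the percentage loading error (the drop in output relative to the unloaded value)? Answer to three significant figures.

5.46 %

The divider's output (Thévenin) resistance is R_s‖R_g = 74.55 kΩ.
Fractional drop under load = R_th/(R_th + R_L) = 74.55 / (74.55 + 1290) = 0.05463.
So the output falls by 5.46 %.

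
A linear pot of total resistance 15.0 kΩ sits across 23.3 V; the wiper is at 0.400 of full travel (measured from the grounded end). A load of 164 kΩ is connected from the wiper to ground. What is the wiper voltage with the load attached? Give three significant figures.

The wiper splits the pot into (1−α)R = 9.000 kΩ above and αR = 6.000 kΩ below.
Lower section ‖ load = 5.788 kΩ.
V_wiper = 23.3 × 5.788/(9.000 + 5.788) = 9.12 V.

V ≈ 9.12 V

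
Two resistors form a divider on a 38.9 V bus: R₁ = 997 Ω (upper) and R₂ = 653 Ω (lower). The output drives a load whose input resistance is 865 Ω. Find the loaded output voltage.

V_out ≈ 10.6 V

The load sits in parallel with R₂: R₂‖R_L = (653 × 865) / (653 + 865) = 372.1 Ω.
V_out = 38.9 × 372.1 / (997 + 372.1) = 38.9 × 372.1/1369 = 10.6 V.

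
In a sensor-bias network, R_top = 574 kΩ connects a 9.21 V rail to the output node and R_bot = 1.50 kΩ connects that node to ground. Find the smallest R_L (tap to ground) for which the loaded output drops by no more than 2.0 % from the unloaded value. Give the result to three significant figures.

R_L(min) ≈ 73.3 kΩ

Output resistance R_th = R_top‖R_bot = (574 × 1.50)/575.5 = 1.496 kΩ.
The fractional drop is R_th/(R_th + R_L); requiring this ≤ 0.0200 gives R_L ≥ R_th(1/0.0200 − 1) = 1.496 × 49.00 = 73.3 kΩ.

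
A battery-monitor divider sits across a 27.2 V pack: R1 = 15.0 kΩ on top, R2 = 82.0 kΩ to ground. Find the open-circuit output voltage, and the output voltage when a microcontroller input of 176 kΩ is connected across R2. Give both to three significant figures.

Open-circuit: V = 27.2 × 82.0/(15.0 + 82.0) = 23.0 V.
With the load, R2 becomes R2‖R_L = 55.94 kΩ, so V = 27.2 × 55.94/70.94 = 21.4 V.

Unloaded: 23.0 V; loaded: 21.4 V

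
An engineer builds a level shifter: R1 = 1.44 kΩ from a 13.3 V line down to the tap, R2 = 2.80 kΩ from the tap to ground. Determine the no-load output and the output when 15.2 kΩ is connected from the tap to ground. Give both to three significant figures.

Open-circuit: V = 13.3 × 2.80/(1.44 + 2.80) = 8.78 V.
With the load, R2 becomes R2‖R_L = 2.364 kΩ, so V = 13.3 × 2.364/3.804 = 8.27 V.

Unloaded: 8.78 V; loaded: 8.27 V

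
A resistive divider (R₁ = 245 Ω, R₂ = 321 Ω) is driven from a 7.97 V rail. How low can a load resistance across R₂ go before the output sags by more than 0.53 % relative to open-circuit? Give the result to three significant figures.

R_L(min) ≈ 26.1 kΩ

Output resistance R_th = R₁‖R₂ = (245 × 321)/566.0 = 138.9 Ω.
The fractional drop is R_th/(R_th + R_L); requiring this ≤ 0.00530 gives R_L ≥ R_th(1/0.00530 − 1) = 138.9 × 187.7 = 26.1 kΩ.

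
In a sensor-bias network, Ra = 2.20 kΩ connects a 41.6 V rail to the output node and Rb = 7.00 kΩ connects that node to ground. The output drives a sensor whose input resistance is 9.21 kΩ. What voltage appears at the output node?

The load sits in parallel with Rb: Rb‖R_L = (7.00 × 9.21) / (7.00 + 9.21) = 3.977 kΩ.
V_out = 41.6 × 3.977 / (2.20 + 3.977) = 41.6 × 3.977/6.177 = 26.8 V.

V_out ≈ 26.8 V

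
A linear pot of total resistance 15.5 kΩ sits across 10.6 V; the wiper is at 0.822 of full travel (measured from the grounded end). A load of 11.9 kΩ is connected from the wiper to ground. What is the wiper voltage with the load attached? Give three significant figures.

V ≈ 7.32 V

The wiper splits the pot into (1−α)R = 2.759 kΩ above and αR = 12.74 kΩ below.
Lower section ‖ load = 6.153 kΩ.
V_wiper = 10.6 × 6.153/(2.759 + 6.153) = 7.32 V.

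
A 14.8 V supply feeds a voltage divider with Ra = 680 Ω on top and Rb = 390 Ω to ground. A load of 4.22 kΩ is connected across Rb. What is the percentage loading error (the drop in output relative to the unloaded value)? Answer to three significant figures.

5.55 %

The divider's output (Thévenin) resistance is Ra‖Rb = 247.9 Ω.
Fractional drop under load = R_th/(R_th + R_L) = 247.9 / (247.9 + 4220) = 0.05547.
So the output falls by 5.55 %.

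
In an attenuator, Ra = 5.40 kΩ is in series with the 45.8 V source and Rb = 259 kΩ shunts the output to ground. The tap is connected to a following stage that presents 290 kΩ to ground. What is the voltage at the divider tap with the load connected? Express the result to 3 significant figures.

The load sits in parallel with Rb: Rb‖R_L = (259 × 290) / (259 + 290) = 136.8 kΩ.
V_out = 45.8 × 136.8 / (5.40 + 136.8) = 45.8 × 136.8/142.2 = 44.1 V.

V_out ≈ 44.1 V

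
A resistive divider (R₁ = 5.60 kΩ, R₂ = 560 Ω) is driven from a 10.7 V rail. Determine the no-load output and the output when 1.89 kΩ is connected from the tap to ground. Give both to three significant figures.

Unloaded: 0.973 V; loaded: 0.766 V

Open-circuit: V = 10.7 × 560/(5600 + 560) = 0.973 V.
With the load, R₂ becomes R₂‖R_L = 432.0 Ω, so V = 10.7 × 432.0/6032 = 0.766 V.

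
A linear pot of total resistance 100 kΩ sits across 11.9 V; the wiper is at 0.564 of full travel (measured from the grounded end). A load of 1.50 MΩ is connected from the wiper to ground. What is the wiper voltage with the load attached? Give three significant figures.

V ≈ 6.60 V

The wiper splits the pot into (1−α)R = 43.60 kΩ above and αR = 56.40 kΩ below.
Lower section ‖ load = 54.36 kΩ.
V_wiper = 11.9 × 54.36/(43.60 + 54.36) = 6.60 V.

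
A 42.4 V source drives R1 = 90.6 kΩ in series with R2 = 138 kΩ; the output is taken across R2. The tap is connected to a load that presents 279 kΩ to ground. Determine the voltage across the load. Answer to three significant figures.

V_out ≈ 21.4 V

The load sits in parallel with R2: R2‖R_L = (138 × 279) / (138 + 279) = 92.33 kΩ.
V_out = 42.4 × 92.33 / (90.6 + 92.33) = 42.4 × 92.33/182.9 = 21.4 V.
(Unloaded it would have been 25.6 V.)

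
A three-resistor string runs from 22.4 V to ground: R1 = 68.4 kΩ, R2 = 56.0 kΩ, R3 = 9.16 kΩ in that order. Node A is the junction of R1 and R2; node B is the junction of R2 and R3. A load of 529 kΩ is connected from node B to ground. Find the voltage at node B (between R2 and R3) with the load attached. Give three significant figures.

At node B, R3 is in parallel with the load: R3‖R_L = 9.004 kΩ.
Below node A the resistance is R2 + (R3‖R_L) = 65.00 kΩ, so V_A = 22.4 × 65.00/133.4 = 10.91 V.
Then V_B = V_A × (R3‖R_L)/(R2 + R3‖R_L) = 10.91 × 9.004/65.00 = 1.51 V.

V ≈ 1.51 V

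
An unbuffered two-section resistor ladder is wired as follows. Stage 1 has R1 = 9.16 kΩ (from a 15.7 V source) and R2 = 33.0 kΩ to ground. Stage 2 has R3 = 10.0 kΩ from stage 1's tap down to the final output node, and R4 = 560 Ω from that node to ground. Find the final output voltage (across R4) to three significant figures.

V_out ≈ 0.388 V

Stage 2 presents R3+R4 = 10560 Ω as a load on stage 1's tap.
Stage 1's lower leg becomes R2‖(R3+R4) = 8000 Ω, so V_mid = 15.7 × 8000/17160 = 7.319 V.
Stage 2 is itself unloaded: V_out = V_mid × R4/(R3+R4) = 7.319 × 560/10560 = 0.388 V.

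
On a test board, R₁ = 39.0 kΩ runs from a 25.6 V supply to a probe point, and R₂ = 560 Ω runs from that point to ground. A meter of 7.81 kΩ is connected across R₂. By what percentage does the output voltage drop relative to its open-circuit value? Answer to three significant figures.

6.60 %

The divider's output (Thévenin) resistance is R₁‖R₂ = 552.1 Ω.
Fractional drop under load = R_th/(R_th + R_L) = 552.1 / (552.1 + 7810) = 0.06602.
So the output falls by 6.60 %.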